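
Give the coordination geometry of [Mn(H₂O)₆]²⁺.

octahedral

Ligand charges: water is neutral. With an overall charge of +2 the manganese centre must be in the +2 oxidation state.
Manganese is a group-7 element; Mn(II) is therefore d⁵.
Coordination number: 6.
Six donors around a single metal centre give an octahedral coordination sphere.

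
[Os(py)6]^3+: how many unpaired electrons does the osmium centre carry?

Pyridine is neutral; balancing the +3 overall charge requires Os(III).
Osmium is a group-8 element; Os(III) is therefore d⁵.
The spin state decides the count: a 5d ion has a large Δₒ and is invariably low-spin.
An octahedral low-spin d⁵ ion is t₂g⁵e_g⁰, giving 1 unpaired electron.

1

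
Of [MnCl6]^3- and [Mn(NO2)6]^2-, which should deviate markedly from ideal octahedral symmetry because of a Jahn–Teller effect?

[MnCl6]^3-: Summing ligand charges against the −3 overall charge gives an oxidation state of +3 for manganese. Manganese is a group-7 element; Mn(III) is therefore d⁴. Chloride is a weak-field ligand for a first-row metal, so the complex is high-spin. The t₂g³e_g¹ (high-spin) configuration has an unevenly filled e_g set; the Jahn–Teller theorem predicts a tetragonal distortion (typically axial elongation) to lift the degeneracy.
[Mn(NO2)6]^2-: Summing ligand charges against the −2 overall charge gives an oxidation state of +4 for manganese. Group 7 minus oxidation state 4 gives a d³ configuration. The d³ configuration leaves the e_g set evenly filled (or empty) — no strong Jahn–Teller driving force.

[MnCl6]^3-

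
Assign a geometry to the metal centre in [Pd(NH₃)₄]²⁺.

Summing ligand charges against the +2 overall charge gives an oxidation state of +2 for palladium.
Pd sits in group 10, so the d-electron count is 10 − 2 = 8.
With 4 monodentate ligands the coordination number is 4.
A 4d d⁸ ion has a large crystal-field splitting; square planar leaves the high-energy d_{x²−y²} orbital empty and maximises CFSE.

square planar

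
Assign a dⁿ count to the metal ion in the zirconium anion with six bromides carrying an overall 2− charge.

d⁰

Ligand charges: each bromide is −1. With an overall charge of −2 the zirconium centre must be in the +4 oxidation state.
Zirconium is a group-4 element; Zr(IV) is therefore d⁰.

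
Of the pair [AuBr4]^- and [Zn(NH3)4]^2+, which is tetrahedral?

[Zn(NH3)4]^2+

For [AuBr4]^-: Each bromide is −1; balancing the −1 overall charge requires Au(III). Au sits in group 11, so the d-electron count is 11 − 3 = 8. A 5d d⁸ ion has a large crystal-field splitting; square planar leaves the high-energy d_{x²−y²} orbital empty and maximises CFSE. → square planar.
For [Zn(NH3)4]^2+: Ammonia is neutral; balancing the +2 overall charge requires Zn(II). Group 12 minus oxidation state 2 gives a d¹⁰ configuration. A d¹⁰ ion has no crystal-field stabilisation preference between square planar and tetrahedral, so four ligands adopt the sterically favoured tetrahedral geometry. → tetrahedral.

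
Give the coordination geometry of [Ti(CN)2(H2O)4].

octahedral

Summing ligand charges against the 0 overall charge gives an oxidation state of +2 for titanium.
Group 4 minus oxidation state 2 gives a d² configuration.
With 6 monodentate ligands the coordination number is 6.
Six donors around a single metal centre give an octahedral coordination sphere.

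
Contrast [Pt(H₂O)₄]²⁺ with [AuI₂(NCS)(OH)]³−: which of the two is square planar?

For [Pt(H₂O)₄]²⁺: Ligand charges: water is neutral. With an overall charge of +2 the platinum centre must be in the +2 oxidation state. Pt sits in group 10, so the d-electron count is 10 − 2 = 8. A 5d d⁸ ion has a large crystal-field splitting; square planar leaves the high-energy d_{x²−y²} orbital empty and maximises CFSE. → square planar.
For [AuI₂(NCS)(OH)]³−: Each iodide is −1; each isothiocyanate is −1; each hydroxide is −1; balancing the −3 overall charge requires Au(I). Au sits in group 11, so the d-electron count is 11 − 1 = 10. A d¹⁰ ion has no crystal-field stabilisation preference between square planar and tetrahedral, so four ligands adopt the sterically favoured tetrahedral geometry. → tetrahedral.

[Pt(H₂O)₄]²⁺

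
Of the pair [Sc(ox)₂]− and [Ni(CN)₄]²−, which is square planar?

For [Sc(ox)₂]−: Ligand charges: each oxalate is −2. With an overall charge of −1 the scandium centre must be in the +3 oxidation state. Scandium is a group-3 element; Sc(III) is therefore d⁰. A d⁰ ion has no crystal-field stabilisation preference between square planar and tetrahedral, so four ligands adopt the sterically favoured tetrahedral geometry. → tetrahedral.
For [Ni(CN)₄]²−: Ligand charges: each cyanide is −1. With an overall charge of −2 the nickel centre must be in the +2 oxidation state. Group 10 minus oxidation state 2 gives a d⁸ configuration. Cyanide is a strong-field ligand (high in the spectrochemical series). A 3d d⁸ ion with strong-field ligands gains enough CFSE to favour square planar over tetrahedral. → square planar.

[Ni(CN)₄]²−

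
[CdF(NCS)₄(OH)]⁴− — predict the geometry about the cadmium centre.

Summing ligand charges against the −4 overall charge gives an oxidation state of +2 for cadmium.
Group 12 minus oxidation state 2 gives a d¹⁰ configuration.
With 6 monodentate ligands the coordination number is 6.
Six donors around a single metal centre give an octahedral coordination sphere.

octahedral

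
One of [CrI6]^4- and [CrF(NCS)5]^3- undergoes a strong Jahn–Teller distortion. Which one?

[CrI6]^4-: Each iodide is −1; balancing the −4 overall charge requires Cr(II). Chromium is a group-6 element; Cr(II) is therefore d⁴. Iodide is a weak-field ligand for a first-row metal, so the complex is high-spin. The t₂g³e_g¹ (high-spin) configuration has an unevenly filled e_g set; the Jahn–Teller theorem predicts a tetragonal distortion (typically axial elongation) to lift the degeneracy.
[CrF(NCS)5]^3-: Each fluoride is −1; each isothiocyanate is −1; balancing the −3 overall charge requires Cr(III). Cr sits in group 6, so the d-electron count is 6 − 3 = 3. The d³ configuration leaves the e_g set evenly filled (or empty) — no strong Jahn–Teller driving force.

[CrI6]^4-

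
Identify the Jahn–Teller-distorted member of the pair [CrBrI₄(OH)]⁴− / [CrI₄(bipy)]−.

[CrBrI₄(OH)]⁴−: Each bromide is −1; each iodide is −1; each hydroxide is −1; balancing the −4 overall charge requires Cr(II). Group 6 minus oxidation state 2 gives a d⁴ configuration. Bromide, hydroxide, and iodide are weak-field ligands for a first-row metal, so the complex is high-spin. The t₂g³e_g¹ (high-spin) configuration has an unevenly filled e_g set; the Jahn–Teller theorem predicts a tetragonal distortion (typically axial elongation) to lift the degeneracy.
[CrI₄(bipy)]−: Each iodide is −1; 2,2′-bipyridine is neutral; balancing the −1 overall charge requires Cr(III). Group 6 minus oxidation state 3 gives a d³ configuration. The d³ configuration leaves the e_g set evenly filled (or empty) — no strong Jahn–Teller driving force.

[CrBrI₄(OH)]⁴−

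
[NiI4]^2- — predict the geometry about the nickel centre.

Each iodide is −1; balancing the −2 overall charge requires Ni(II).
Ni sits in group 10, so the d-electron count is 10 − 2 = 8.
Coordination number: 4.
Iodide is a weak-field ligand.
With weak-field ligands the CFSE gain from square planar is small, so a 3d d⁸ ion takes the sterically preferred tetrahedral geometry.

tetrahedral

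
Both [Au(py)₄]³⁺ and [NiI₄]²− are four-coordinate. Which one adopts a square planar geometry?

For [Au(py)₄]³⁺: Ligand charges: pyridine is neutral. With an overall charge of +3 the gold centre must be in the +3 oxidation state. Gold is a group-11 element; Au(III) is therefore d⁸. A 5d d⁸ ion has a large crystal-field splitting; square planar leaves the high-energy d_{x²−y²} orbital empty and maximises CFSE. → square planar.
For [NiI₄]²−: Ligand charges: each iodide is −1. With an overall charge of −2 the nickel centre must be in the +2 oxidation state. Group 10 minus oxidation state 2 gives a d⁸ configuration. Iodide is a weak-field ligand. With weak-field ligands the CFSE gain from square planar is small, so a 3d d⁸ ion takes the sterically preferred tetrahedral geometry. → tetrahedral.

[Au(py)₄]³⁺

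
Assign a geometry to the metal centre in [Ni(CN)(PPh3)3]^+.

Summing ligand charges against the +1 overall charge gives an oxidation state of +2 for nickel.
Ni sits in group 10, so the d-electron count is 10 − 2 = 8.
With 4 monodentate ligands the coordination number is 4.
Cyanide and triphenylphosphine are strong-field ligands (high in the spectrochemical series).
A 3d d⁸ ion with strong-field ligands gains enough CFSE to favour square planar over tetrahedral.

square planar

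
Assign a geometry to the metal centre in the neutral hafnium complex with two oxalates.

tetrahedral

Each oxalate is −2; balancing the 0 overall charge requires Hf(IV).
Hafnium is a group-4 element; Hf(IV) is therefore d⁰.
Counting donor atoms: 2×oxalate (bidentate) → 4 donors. Coordination number = 4.
A d⁰ ion has no crystal-field stabilisation preference between square planar and tetrahedral, so four ligands adopt the sterically favoured tetrahedral geometry.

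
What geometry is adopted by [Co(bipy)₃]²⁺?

Ligand charges: 2,2′-bipyridine is neutral. With an overall charge of +2 the cobalt centre must be in the +2 oxidation state.
Group 9 minus oxidation state 2 gives a d⁷ configuration.
Counting donor atoms: 3×2,2′-bipyridine (bidentate) → 6 donors. Coordination number = 6.
Six donors around a single metal centre give an octahedral coordination sphere.

octahedral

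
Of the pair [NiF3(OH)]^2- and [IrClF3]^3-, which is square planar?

For [NiF3(OH)]^2-: Summing ligand charges against the −2 overall charge gives an oxidation state of +2 for nickel. Ni sits in group 10, so the d-electron count is 10 − 2 = 8. Fluoride and hydroxide are weak-field ligands. With weak-field ligands the CFSE gain from square planar is small, so a 3d d⁸ ion takes the sterically preferred tetrahedral geometry. → tetrahedral.
For [IrClF3]^3-: Each chloride is −1; each fluoride is −1; balancing the −3 overall charge requires Ir(I). Group 9 minus oxidation state 1 gives a d⁸ configuration. A 5d d⁸ ion has a large crystal-field splitting; square planar leaves the high-energy d_{x²−y²} orbital empty and maximises CFSE. → square planar.

[IrClF3]^3-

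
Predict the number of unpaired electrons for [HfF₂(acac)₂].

0 unpaired electrons

Summing ligand charges against the 0 overall charge gives an oxidation state of +4 for hafnium.
Hafnium is a group-4 element; Hf(IV) is therefore d⁰.
Counting donor atoms: 2×fluoride (monodentate) → 2 donors; 2×acetylacetonate (bidentate) → 4 donors. Coordination number = 6.
In an octahedral field the d⁰ configuration is t₂g⁰e_g⁰, giving 0 unpaired electrons.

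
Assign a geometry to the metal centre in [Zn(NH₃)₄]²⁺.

Ammonia is neutral; balancing the +2 overall charge requires Zn(II).
Group 12 minus oxidation state 2 gives a d¹⁰ configuration.
Coordination number: 4.
A d¹⁰ ion has no crystal-field stabilisation preference between square planar and tetrahedral, so four ligands adopt the sterically favoured tetrahedral geometry.

tetrahedral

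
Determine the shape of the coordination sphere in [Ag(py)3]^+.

Pyridine is neutral; balancing the +1 overall charge requires Ag(I).
Group 11 minus oxidation state 1 gives a d¹⁰ configuration.
With 3 monodentate ligands the coordination number is 3.
Three ligands around a d¹⁰ centre minimise repulsion in a trigonal-planar arrangement.

trigonal planar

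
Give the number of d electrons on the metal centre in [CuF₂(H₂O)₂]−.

d¹⁰

Each fluoride is −1; water is neutral; balancing the −1 overall charge requires Cu(I).
Copper is a group-11 element; Cu(I) is therefore d¹⁰.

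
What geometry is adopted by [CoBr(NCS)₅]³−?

octahedral

Ligand charges: each bromide is −1; each isothiocyanate is −1. With an overall charge of −3 the cobalt centre must be in the +3 oxidation state.
Group 9 minus oxidation state 3 gives a d⁶ configuration.
Coordination number: 6.
Six donors around a single metal centre give an octahedral coordination sphere.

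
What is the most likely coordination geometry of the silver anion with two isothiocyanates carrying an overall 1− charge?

Ligand charges: each isothiocyanate is −1. With an overall charge of −1 the silver centre must be in the +1 oxidation state.
Ag sits in group 11, so the d-electron count is 11 − 1 = 10.
With 2 monodentate ligands the coordination number is 2.
A d¹⁰ ion with only two ligands adopts a linear arrangement (sp hybridisation; no CFSE preference).

linear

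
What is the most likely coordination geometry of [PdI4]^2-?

square planar

Ligand charges: each iodide is −1. With an overall charge of −2 the palladium centre must be in the +2 oxidation state.
Palladium is a group-10 element; Pd(II) is therefore d⁸.
With 4 monodentate ligands the coordination number is 4.
A 4d d⁸ ion has a large crystal-field splitting; square planar leaves the high-energy d_{x²−y²} orbital empty and maximises CFSE.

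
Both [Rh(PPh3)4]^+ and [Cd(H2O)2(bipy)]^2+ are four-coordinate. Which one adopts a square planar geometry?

[Rh(PPh3)4]^+

For [Rh(PPh3)4]^+: Ligand charges: triphenylphosphine is neutral. With an overall charge of +1 the rhodium centre must be in the +1 oxidation state. Rhodium is a group-9 element; Rh(I) is therefore d⁸. A 4d d⁸ ion has a large crystal-field splitting; square planar leaves the high-energy d_{x²−y²} orbital empty and maximises CFSE. → square planar.
For [Cd(H2O)2(bipy)]^2+: Summing ligand charges against the +2 overall charge gives an oxidation state of +2 for cadmium. Cd sits in group 12, so the d-electron count is 12 − 2 = 10. A d¹⁰ ion has no crystal-field stabilisation preference between square planar and tetrahedral, so four ligands adopt the sterically favoured tetrahedral geometry. → tetrahedral.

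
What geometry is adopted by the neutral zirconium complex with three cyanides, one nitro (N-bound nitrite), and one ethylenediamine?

Ligand charges: each cyanide is −1; each nitro (N-bound nitrite) is −1; ethylenediamine is neutral. With an overall charge of 0 the zirconium centre must be in the +4 oxidation state.
Zirconium is a group-4 element; Zr(IV) is therefore d⁰.
Counting donor atoms: 3×cyanide (monodentate) → 3 donors; 1×nitro (N-bound nitrite) (monodentate) → 1 donor; 1×ethylenediamine (bidentate) → 2 donors. Coordination number = 6.
Six donors around a single metal centre give an octahedral coordination sphere.

octahedral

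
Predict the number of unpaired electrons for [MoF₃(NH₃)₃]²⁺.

1

Ligand charges: each fluoride is −1; ammonia is neutral. With an overall charge of +2 the molybdenum centre must be in the +5 oxidation state.
Group 6 minus oxidation state 5 gives a d¹ configuration.
In an octahedral field the d¹ configuration is t₂g¹e_g⁰ (only one arrangement possible), giving 1 unpaired electron.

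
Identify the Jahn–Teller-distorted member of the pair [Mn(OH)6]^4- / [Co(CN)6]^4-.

[Mn(OH)6]^4-: Each hydroxide is −1; balancing the −4 overall charge requires Mn(II). Manganese is a group-7 element; Mn(II) is therefore d⁵. Hydroxide is a weak-field ligand for a first-row metal, so the complex is high-spin. The d⁵ configuration leaves the e_g set evenly filled (or empty) — no strong Jahn–Teller driving force.
[Co(CN)6]^4-: Ligand charges: each cyanide is −1. With an overall charge of −4 the cobalt centre must be in the +2 oxidation state. Cobalt is a group-9 element; Co(II) is therefore d⁷. Cyanide is a strong-field ligand (high in the spectrochemical series) for a first-row metal, so the complex is low-spin. The t₂g⁶e_g¹ (low-spin) configuration has an unevenly filled e_g set; the Jahn–Teller theorem predicts a tetragonal distortion (typically axial elongation) to lift the degeneracy.

[Co(CN)6]^4-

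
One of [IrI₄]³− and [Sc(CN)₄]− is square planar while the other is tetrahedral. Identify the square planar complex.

[IrI₄]³−

For [IrI₄]³−: Ligand charges: each iodide is −1. With an overall charge of −3 the iridium centre must be in the +1 oxidation state. Iridium is a group-9 element; Ir(I) is therefore d⁸. A 5d d⁸ ion has a large crystal-field splitting; square planar leaves the high-energy d_{x²−y²} orbital empty and maximises CFSE. → square planar.
For [Sc(CN)₄]−: Ligand charges: each cyanide is −1. With an overall charge of −1 the scandium centre must be in the +3 oxidation state. Scandium is a group-3 element; Sc(III) is therefore d⁰. A d⁰ ion has no crystal-field stabilisation preference between square planar and tetrahedral, so four ligands adopt the sterically favoured tetrahedral geometry. → tetrahedral.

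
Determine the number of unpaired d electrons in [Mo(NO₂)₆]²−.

2 unpaired electrons

Summing ligand charges against the −2 overall charge gives an oxidation state of +4 for molybdenum.
Group 6 minus oxidation state 4 gives a d² configuration.
In an octahedral field the d² configuration is t₂g²e_g⁰ (only one arrangement possible), giving 2 unpaired electrons.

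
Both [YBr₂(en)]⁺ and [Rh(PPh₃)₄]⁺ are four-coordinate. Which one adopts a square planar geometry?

For [YBr₂(en)]⁺: Summing ligand charges against the +1 overall charge gives an oxidation state of +3 for yttrium. Y sits in group 3, so the d-electron count is 3 − 3 = 0. A d⁰ ion has no crystal-field stabilisation preference between square planar and tetrahedral, so four ligands adopt the sterically favoured tetrahedral geometry. → tetrahedral.
For [Rh(PPh₃)₄]⁺: Ligand charges: triphenylphosphine is neutral. With an overall charge of +1 the rhodium centre must be in the +1 oxidation state. Rhodium is a group-9 element; Rh(I) is therefore d⁸. A 4d d⁸ ion has a large crystal-field splitting; square planar leaves the high-energy d_{x²−y²} orbital empty and maximises CFSE. → square planar.

[Rh(PPh₃)₄]⁺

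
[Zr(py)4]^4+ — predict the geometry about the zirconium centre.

Ligand charges: pyridine is neutral. With an overall charge of +4 the zirconium centre must be in the +4 oxidation state.
Zirconium is a group-4 element; Zr(IV) is therefore d⁰.
Coordination number: 4.
A d⁰ ion has no crystal-field stabilisation preference between square planar and tetrahedral, so four ligands adopt the sterically favoured tetrahedral geometry.

tetrahedral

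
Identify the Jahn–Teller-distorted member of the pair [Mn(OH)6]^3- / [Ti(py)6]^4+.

[Mn(OH)6]^3-: Summing ligand charges against the −3 overall charge gives an oxidation state of +3 for manganese. Manganese is a group-7 element; Mn(III) is therefore d⁴. Hydroxide is a weak-field ligand for a first-row metal, so the complex is high-spin. The t₂g³e_g¹ (high-spin) configuration has an unevenly filled e_g set; the Jahn–Teller theorem predicts a tetragonal distortion (typically axial elongation) to lift the degeneracy.
[Ti(py)6]^4+: Pyridine is neutral; balancing the +4 overall charge requires Ti(IV). Group 4 minus oxidation state 4 gives a d⁰ configuration. The d⁰ configuration leaves the e_g set evenly filled (or empty) — no strong Jahn–Teller driving force.

[Mn(OH)6]^3-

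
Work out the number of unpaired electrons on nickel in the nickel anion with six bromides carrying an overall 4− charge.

2

Summing ligand charges against the −4 overall charge gives an oxidation state of +2 for nickel.
Nickel is a group-10 element; Ni(II) is therefore d⁸.
In an octahedral field the d⁸ configuration is t₂g⁶e_g² (only one arrangement possible), giving 2 unpaired electrons.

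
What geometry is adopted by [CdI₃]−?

Ligand charges: each iodide is −1. With an overall charge of −1 the cadmium centre must be in the +2 oxidation state.
Group 12 minus oxidation state 2 gives a d¹⁰ configuration.
Coordination number: 3.
Three ligands around a d¹⁰ centre minimise repulsion in a trigonal-planar arrangement.

trigonal planar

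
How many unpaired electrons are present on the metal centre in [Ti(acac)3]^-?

2 unpaired electrons

Ligand charges: each acetylacetonate is −1. With an overall charge of −1 the titanium centre must be in the +2 oxidation state.
Titanium is a group-4 element; Ti(II) is therefore d².
Counting donor atoms: 3×acetylacetonate (bidentate) → 6 donors. Coordination number = 6.
In an octahedral field the d² configuration is t₂g²e_g⁰ (only one arrangement possible), giving 2 unpaired electrons.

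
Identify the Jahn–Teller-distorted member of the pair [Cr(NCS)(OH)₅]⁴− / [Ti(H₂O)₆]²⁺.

[Cr(NCS)(OH)₅]⁴−: Each isothiocyanate is −1; each hydroxide is −1; balancing the −4 overall charge requires Cr(II). Group 6 minus oxidation state 2 gives a d⁴ configuration. Hydroxide and isothiocyanate are weak-field ligands for a first-row metal, so the complex is high-spin. The t₂g³e_g¹ (high-spin) configuration has an unevenly filled e_g set; the Jahn–Teller theorem predicts a tetragonal distortion (typically axial elongation) to lift the degeneracy.
[Ti(H₂O)₆]²⁺: Water is neutral; balancing the +2 overall charge requires Ti(II). Ti sits in group 4, so the d-electron count is 4 − 2 = 2. The d² configuration leaves the e_g set evenly filled (or empty) — no strong Jahn–Teller driving force.

[Cr(NCS)(OH)₅]⁴−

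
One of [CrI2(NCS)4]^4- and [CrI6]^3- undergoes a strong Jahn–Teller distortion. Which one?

[CrI2(NCS)4]^4-: Each iodide is −1; each isothiocyanate is −1; balancing the −4 overall charge requires Cr(II). Group 6 minus oxidation state 2 gives a d⁴ configuration. Iodide and isothiocyanate are weak-field ligands for a first-row metal, so the complex is high-spin. The t₂g³e_g¹ (high-spin) configuration has an unevenly filled e_g set; the Jahn–Teller theorem predicts a tetragonal distortion (typically axial elongation) to lift the degeneracy.
[CrI6]^3-: Ligand charges: each iodide is −1. With an overall charge of −3 the chromium centre must be in the +3 oxidation state. Chromium is a group-6 element; Cr(III) is therefore d³. The d³ configuration leaves the e_g set evenly filled (or empty) — no strong Jahn–Teller driving force.

[CrI2(NCS)4]^4-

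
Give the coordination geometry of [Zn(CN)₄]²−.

Summing ligand charges against the −2 overall charge gives an oxidation state of +2 for zinc.
Zn sits in group 12, so the d-electron count is 12 − 2 = 10.
Coordination number: 4.
A d¹⁰ ion has no crystal-field stabilisation preference between square planar and tetrahedral, so four ligands adopt the sterically favoured tetrahedral geometry.

tetrahedral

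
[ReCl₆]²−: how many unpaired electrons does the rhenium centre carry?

3 unpaired electrons

Each chloride is −1; balancing the −2 overall charge requires Re(IV).
Re sits in group 7, so the d-electron count is 7 − 4 = 3.
In an octahedral field the d³ configuration is t₂g³e_g⁰ (only one arrangement possible), giving 3 unpaired electrons.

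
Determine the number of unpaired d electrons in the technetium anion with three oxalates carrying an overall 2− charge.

3 unpaired electrons

Summing ligand charges against the −2 overall charge gives an oxidation state of +4 for technetium.
Group 7 minus oxidation state 4 gives a d³ configuration.
Counting donor atoms: 3×oxalate (bidentate) → 6 donors. Coordination number = 6.
In an octahedral field the d³ configuration is t₂g³e_g⁰ (only one arrangement possible), giving 3 unpaired electrons.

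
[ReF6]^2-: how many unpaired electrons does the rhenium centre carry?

Each fluoride is −1; balancing the −2 overall charge requires Re(IV).
Re sits in group 7, so the d-electron count is 7 − 4 = 3.
In an octahedral field the d³ configuration is t₂g³e_g⁰ (only one arrangement possible), giving 3 unpaired electrons.

3 unpaired electrons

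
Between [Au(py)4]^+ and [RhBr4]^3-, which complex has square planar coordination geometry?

For [Au(py)4]^+: Summing ligand charges against the +1 overall charge gives an oxidation state of +1 for gold. Gold is a group-11 element; Au(I) is therefore d¹⁰. A d¹⁰ ion has no crystal-field stabilisation preference between square planar and tetrahedral, so four ligands adopt the sterically favoured tetrahedral geometry. → tetrahedral.
For [RhBr4]^3-: Each bromide is −1; balancing the −3 overall charge requires Rh(I). Group 9 minus oxidation state 1 gives a d⁸ configuration. A 4d d⁸ ion has a large crystal-field splitting; square planar leaves the high-energy d_{x²−y²} orbital empty and maximises CFSE. → square planar.

[RhBr4]^3-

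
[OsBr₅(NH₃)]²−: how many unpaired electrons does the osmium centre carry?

Summing ligand charges against the −2 overall charge gives an oxidation state of +3 for osmium.
Os sits in group 8, so the d-electron count is 8 − 3 = 5.
The spin state decides the count: a 5d ion has a large Δₒ and is invariably low-spin.
An octahedral low-spin d⁵ ion is t₂g⁵e_g⁰, giving 1 unpaired electron.

1 unpaired electron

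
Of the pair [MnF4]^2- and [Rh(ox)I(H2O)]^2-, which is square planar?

For [MnF4]^2-: Summing ligand charges against the −2 overall charge gives an oxidation state of +2 for manganese. Manganese is a group-7 element; Mn(II) is therefore d⁵. A high-spin d⁵ ion has zero CFSE in either geometry, so four ligands adopt the sterically favoured tetrahedral geometry. → tetrahedral.
For [Rh(ox)I(H2O)]^2-: Summing ligand charges against the −2 overall charge gives an oxidation state of +1 for rhodium. Group 9 minus oxidation state 1 gives a d⁸ configuration. A 4d d⁸ ion has a large crystal-field splitting; square planar leaves the high-energy d_{x²−y²} orbital empty and maximises CFSE. → square planar.

[Rh(ox)I(H2O)]^2-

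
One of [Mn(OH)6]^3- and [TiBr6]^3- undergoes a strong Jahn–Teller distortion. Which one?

[Mn(OH)6]^3-: Each hydroxide is −1; balancing the −3 overall charge requires Mn(III). Manganese is a group-7 element; Mn(III) is therefore d⁴. Hydroxide is a weak-field ligand for a first-row metal, so the complex is high-spin. The t₂g³e_g¹ (high-spin) configuration has an unevenly filled e_g set; the Jahn–Teller theorem predicts a tetragonal distortion (typically axial elongation) to lift the degeneracy.
[TiBr6]^3-: Ligand charges: each bromide is −1. With an overall charge of −3 the titanium centre must be in the +3 oxidation state. Titanium is a group-4 element; Ti(III) is therefore d¹. The d¹ configuration leaves the e_g set evenly filled (or empty) — no strong Jahn–Teller driving force.

[Mn(OH)6]^3-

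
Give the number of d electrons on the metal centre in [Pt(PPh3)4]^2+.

Triphenylphosphine is neutral; balancing the +2 overall charge requires Pt(II).
Platinum is a group-10 element; Pt(II) is therefore d⁸.

d8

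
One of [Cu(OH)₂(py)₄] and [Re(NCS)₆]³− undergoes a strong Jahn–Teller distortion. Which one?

[Cu(OH)₂(py)₄]: Ligand charges: each hydroxide is −1; pyridine is neutral. With an overall charge of 0 the copper centre must be in the +2 oxidation state. Cu sits in group 11, so the d-electron count is 11 − 2 = 9. The t₂g⁶e_g³ configuration has an unevenly filled e_g set; the Jahn–Teller theorem predicts a tetragonal distortion (typically axial elongation) to lift the degeneracy.
[Re(NCS)₆]³−: Ligand charges: each isothiocyanate is −1. With an overall charge of −3 the rhenium centre must be in the +3 oxidation state. Rhenium is a group-7 element; Re(III) is therefore d⁴. A 5d ion has a large Δₒ and is invariably low-spin. The d⁴ configuration leaves the e_g set evenly filled (or empty) — no strong Jahn–Teller driving force.

[Cu(OH)₂(py)₄]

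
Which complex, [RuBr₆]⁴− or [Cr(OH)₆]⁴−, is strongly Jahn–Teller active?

[Cr(OH)₆]⁴−

[RuBr₆]⁴−: Summing ligand charges against the −4 overall charge gives an oxidation state of +2 for ruthenium. Ru sits in group 8, so the d-electron count is 8 − 2 = 6. A 4d ion has a large Δₒ and is invariably low-spin. The d⁶ configuration leaves the e_g set evenly filled (or empty) — no strong Jahn–Teller driving force.
[Cr(OH)₆]⁴−: Ligand charges: each hydroxide is −1. With an overall charge of −4 the chromium centre must be in the +2 oxidation state. Group 6 minus oxidation state 2 gives a d⁴ configuration. Hydroxide is a weak-field ligand for a first-row metal, so the complex is high-spin. The t₂g³e_g¹ (high-spin) configuration has an unevenly filled e_g set; the Jahn–Teller theorem predicts a tetragonal distortion (typically axial elongation) to lift the degeneracy.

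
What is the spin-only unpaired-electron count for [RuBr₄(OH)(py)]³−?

0

Each bromide is −1; each hydroxide is −1; pyridine is neutral; balancing the −3 overall charge requires Ru(II).
Group 8 minus oxidation state 2 gives a d⁶ configuration.
The spin state decides the count: a 4d ion has a large Δₒ and is invariably low-spin.
An octahedral low-spin d⁶ ion is t₂g⁶e_g⁰, giving 0 unpaired electrons.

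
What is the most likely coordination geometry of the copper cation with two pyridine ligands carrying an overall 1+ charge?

linear

Summing ligand charges against the +1 overall charge gives an oxidation state of +1 for copper.
Copper is a group-11 element; Cu(I) is therefore d¹⁰.
Coordination number: 2.
A d¹⁰ ion with only two ligands adopts a linear arrangement (sp hybridisation; no CFSE preference).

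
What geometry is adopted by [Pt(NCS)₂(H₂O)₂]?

square planar

Summing ligand charges against the 0 overall charge gives an oxidation state of +2 for platinum.
Platinum is a group-10 element; Pt(II) is therefore d⁸.
With 4 monodentate ligands the coordination number is 4.
A 5d d⁸ ion has a large crystal-field splitting; square planar leaves the high-energy d_{x²−y²} orbital empty and maximises CFSE.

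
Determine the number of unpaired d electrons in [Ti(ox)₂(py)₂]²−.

2 unpaired electrons

Each oxalate is −2; pyridine is neutral; balancing the −2 overall charge requires Ti(II).
Titanium is a group-4 element; Ti(II) is therefore d².
Counting donor atoms: 2×oxalate (bidentate) → 4 donors; 2×pyridine (monodentate) → 2 donors. Coordination number = 6.
In an octahedral field the d² configuration is t₂g²e_g⁰ (only one arrangement possible), giving 2 unpaired electrons.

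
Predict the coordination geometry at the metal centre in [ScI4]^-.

tetrahedral

Each iodide is −1; balancing the −1 overall charge requires Sc(III).
Group 3 minus oxidation state 3 gives a d⁰ configuration.
With 4 monodentate ligands the coordination number is 4.
A d⁰ ion has no crystal-field stabilisation preference between square planar and tetrahedral, so four ligands adopt the sterically favoured tetrahedral geometry.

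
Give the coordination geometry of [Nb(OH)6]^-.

octahedral

Summing ligand charges against the −1 overall charge gives an oxidation state of +5 for niobium.
Nb sits in group 5, so the d-electron count is 5 − 5 = 0.
With 6 monodentate ligands the coordination number is 6.
Six donors around a single metal centre give an octahedral coordination sphere.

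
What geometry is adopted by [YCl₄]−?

Ligand charges: each chloride is −1. With an overall charge of −1 the yttrium centre must be in the +3 oxidation state.
Y sits in group 3, so the d-electron count is 3 − 3 = 0.
With 4 monodentate ligands the coordination number is 4.
A d⁰ ion has no crystal-field stabilisation preference between square planar and tetrahedral, so four ligands adopt the sterically favoured tetrahedral geometry.

tetrahedral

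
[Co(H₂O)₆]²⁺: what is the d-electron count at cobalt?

d⁷

Water is neutral; balancing the +2 overall charge requires Co(II).
Co sits in group 9, so the d-electron count is 9 − 2 = 7.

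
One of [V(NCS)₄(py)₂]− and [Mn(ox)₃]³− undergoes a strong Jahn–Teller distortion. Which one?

[Mn(ox)₃]³−

[V(NCS)₄(py)₂]−: Summing ligand charges against the −1 overall charge gives an oxidation state of +3 for vanadium. V sits in group 5, so the d-electron count is 5 − 3 = 2. The d² configuration leaves the e_g set evenly filled (or empty) — no strong Jahn–Teller driving force.
[Mn(ox)₃]³−: Summing ligand charges against the −3 overall charge gives an oxidation state of +3 for manganese. Mn sits in group 7, so the d-electron count is 7 − 3 = 4. Oxalate is a weak-field ligand for a first-row metal, so the complex is high-spin. The t₂g³e_g¹ (high-spin) configuration has an unevenly filled e_g set; the Jahn–Teller theorem predicts a tetragonal distortion (typically axial elongation) to lift the degeneracy.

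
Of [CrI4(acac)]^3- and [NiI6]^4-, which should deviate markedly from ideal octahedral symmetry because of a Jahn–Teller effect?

[CrI4(acac)]^3-: Each iodide is −1; each acetylacetonate is −1; balancing the −3 overall charge requires Cr(II). Cr sits in group 6, so the d-electron count is 6 − 2 = 4. Acetylacetonate and iodide are weak-field ligands for a first-row metal, so the complex is high-spin. The t₂g³e_g¹ (high-spin) configuration has an unevenly filled e_g set; the Jahn–Teller theorem predicts a tetragonal distortion (typically axial elongation) to lift the degeneracy.
[NiI6]^4-: Summing ligand charges against the −4 overall charge gives an oxidation state of +2 for nickel. Ni sits in group 10, so the d-electron count is 10 − 2 = 8. The d⁸ configuration leaves the e_g set evenly filled (or empty) — no strong Jahn–Teller driving force.

[CrI4(acac)]^3-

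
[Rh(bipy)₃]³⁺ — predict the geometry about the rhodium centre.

octahedral

Summing ligand charges against the +3 overall charge gives an oxidation state of +3 for rhodium.
Rh sits in group 9, so the d-electron count is 9 − 3 = 6.
Counting donor atoms: 3×2,2′-bipyridine (bidentate) → 6 donors. Coordination number = 6.
Six donors around a single metal centre give an octahedral coordination sphere.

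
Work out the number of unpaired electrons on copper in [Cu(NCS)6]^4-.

Summing ligand charges against the −4 overall charge gives an oxidation state of +2 for copper.
Group 11 minus oxidation state 2 gives a d⁹ configuration.
In an octahedral field the d⁹ configuration is t₂g⁶e_g³ (only one arrangement possible), giving 1 unpaired electron.

1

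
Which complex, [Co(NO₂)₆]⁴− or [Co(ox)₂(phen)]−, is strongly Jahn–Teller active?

[Co(NO₂)₆]⁴−

[Co(NO₂)₆]⁴−: Each nitro (N-bound nitrite) is −1; balancing the −4 overall charge requires Co(II). Co sits in group 9, so the d-electron count is 9 − 2 = 7. Nitro (N-bound nitrite) is a strong-field ligand (high in the spectrochemical series) for a first-row metal, so the complex is low-spin. The t₂g⁶e_g¹ (low-spin) configuration has an unevenly filled e_g set; the Jahn–Teller theorem predicts a tetragonal distortion (typically axial elongation) to lift the degeneracy.
[Co(ox)₂(phen)]−: Ligand charges: each oxalate is −2; 1,10-phenanthroline is neutral. With an overall charge of −1 the cobalt centre must be in the +3 oxidation state. Co sits in group 9, so the d-electron count is 9 − 3 = 6. Co(III) has an exceptionally large octahedral splitting and is low-spin with essentially every ligand except fluoride. The d⁶ configuration leaves the e_g set evenly filled (or empty) — no strong Jahn–Teller driving force.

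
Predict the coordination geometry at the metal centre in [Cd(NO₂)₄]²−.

tetrahedral

Summing ligand charges against the −2 overall charge gives an oxidation state of +2 for cadmium.
Cadmium is a group-12 element; Cd(II) is therefore d¹⁰.
With 4 monodentate ligands the coordination number is 4.
A d¹⁰ ion has no crystal-field stabilisation preference between square planar and tetrahedral, so four ligands adopt the sterically favoured tetrahedral geometry.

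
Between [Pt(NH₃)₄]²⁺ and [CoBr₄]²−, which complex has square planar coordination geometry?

For [Pt(NH₃)₄]²⁺: Ligand charges: ammonia is neutral. With an overall charge of +2 the platinum centre must be in the +2 oxidation state. Pt sits in group 10, so the d-electron count is 10 − 2 = 8. A 5d d⁸ ion has a large crystal-field splitting; square planar leaves the high-energy d_{x²−y²} orbital empty and maximises CFSE. → square planar.
For [CoBr₄]²−: Each bromide is −1; balancing the −2 overall charge requires Co(II). Co sits in group 9, so the d-electron count is 9 − 2 = 7. For a high-spin 3d d⁷ ion with weak-field ligands the small Δₜ gives little square-planar CFSE advantage, so four ligands adopt the sterically favoured tetrahedral geometry. → tetrahedral.

[Pt(NH₃)₄]²⁺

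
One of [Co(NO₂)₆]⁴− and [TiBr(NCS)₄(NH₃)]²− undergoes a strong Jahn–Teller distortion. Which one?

[Co(NO₂)₆]⁴−

[Co(NO₂)₆]⁴−: Ligand charges: each nitro (N-bound nitrite) is −1. With an overall charge of −4 the cobalt centre must be in the +2 oxidation state. Group 9 minus oxidation state 2 gives a d⁷ configuration. Nitro (N-bound nitrite) is a strong-field ligand (high in the spectrochemical series) for a first-row metal, so the complex is low-spin. The t₂g⁶e_g¹ (low-spin) configuration has an unevenly filled e_g set; the Jahn–Teller theorem predicts a tetragonal distortion (typically axial elongation) to lift the degeneracy.
[TiBr(NCS)₄(NH₃)]²−: Summing ligand charges against the −2 overall charge gives an oxidation state of +3 for titanium. Ti sits in group 4, so the d-electron count is 4 − 3 = 1. The d¹ configuration leaves the e_g set evenly filled (or empty) — no strong Jahn–Teller driving force.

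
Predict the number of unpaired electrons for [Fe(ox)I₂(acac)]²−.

5

Each oxalate is −2; each iodide is −1; each acetylacetonate is −1; balancing the −2 overall charge requires Fe(III).
Iron is a group-8 element; Fe(III) is therefore d⁵.
Counting donor atoms: 1×oxalate (bidentate) → 2 donors; 2×iodide (monodentate) → 2 donors; 1×acetylacetonate (bidentate) → 2 donors. Coordination number = 6.
The spin state decides the count: Acetylacetonate, iodide, and oxalate are weak-field ligands for a first-row metal, so the complex is high-spin.
An octahedral high-spin d⁵ ion is t₂g³e_g², giving 5 unpaired electrons.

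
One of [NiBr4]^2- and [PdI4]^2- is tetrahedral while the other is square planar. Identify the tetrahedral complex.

For [NiBr4]^2-: Ligand charges: each bromide is −1. With an overall charge of −2 the nickel centre must be in the +2 oxidation state. Nickel is a group-10 element; Ni(II) is therefore d⁸. Bromide is a weak-field ligand. With weak-field ligands the CFSE gain from square planar is small, so a 3d d⁸ ion takes the sterically preferred tetrahedral geometry. → tetrahedral.
For [PdI4]^2-: Summing ligand charges against the −2 overall charge gives an oxidation state of +2 for palladium. Palladium is a group-10 element; Pd(II) is therefore d⁸. A 4d d⁸ ion has a large crystal-field splitting; square planar leaves the high-energy d_{x²−y²} orbital empty and maximises CFSE. → square planar.

[NiBr4]^2-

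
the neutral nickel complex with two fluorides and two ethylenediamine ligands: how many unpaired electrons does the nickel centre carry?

Ligand charges: each fluoride is −1; ethylenediamine is neutral. With an overall charge of 0 the nickel centre must be in the +2 oxidation state.
Group 10 minus oxidation state 2 gives a d⁸ configuration.
Counting donor atoms: 2×fluoride (monodentate) → 2 donors; 2×ethylenediamine (bidentate) → 4 donors. Coordination number = 6.
In an octahedral field the d⁸ configuration is t₂g⁶e_g² (only one arrangement possible), giving 2 unpaired electrons.

2 unpaired electrons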